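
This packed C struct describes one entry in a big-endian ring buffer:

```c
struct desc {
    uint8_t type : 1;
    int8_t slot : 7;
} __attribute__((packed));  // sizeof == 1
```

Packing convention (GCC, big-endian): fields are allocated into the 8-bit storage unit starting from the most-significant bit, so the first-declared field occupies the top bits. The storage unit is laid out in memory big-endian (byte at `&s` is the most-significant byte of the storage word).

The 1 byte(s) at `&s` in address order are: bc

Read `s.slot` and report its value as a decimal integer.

[0]=0xbc (big-endian) → word 0xbc
type:1 @ bit 7 → (0xbc>>7)&0x1 = 0x1
slot:7 @ bit 0 → (0xbc>>0)&0x7f = 0x3c  ←
slot signed 7b, MSB=0: value = 60

60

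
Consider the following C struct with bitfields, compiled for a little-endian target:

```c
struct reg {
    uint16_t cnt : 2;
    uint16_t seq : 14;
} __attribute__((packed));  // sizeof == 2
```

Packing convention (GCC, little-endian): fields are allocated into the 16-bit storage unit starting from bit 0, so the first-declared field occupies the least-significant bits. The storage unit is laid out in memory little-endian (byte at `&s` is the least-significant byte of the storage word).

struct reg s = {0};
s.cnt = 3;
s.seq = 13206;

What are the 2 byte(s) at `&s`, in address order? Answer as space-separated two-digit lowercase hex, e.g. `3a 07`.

5b ce

[0+:2] cnt=3 & 0x3 = 0x3; word=0x0003
[2+:14] seq=13206 & 0x3fff = 0x3396; word=0xce5b
word = 0xce5b → little-endian bytes:
  [0]=0x5b  [1]=0xce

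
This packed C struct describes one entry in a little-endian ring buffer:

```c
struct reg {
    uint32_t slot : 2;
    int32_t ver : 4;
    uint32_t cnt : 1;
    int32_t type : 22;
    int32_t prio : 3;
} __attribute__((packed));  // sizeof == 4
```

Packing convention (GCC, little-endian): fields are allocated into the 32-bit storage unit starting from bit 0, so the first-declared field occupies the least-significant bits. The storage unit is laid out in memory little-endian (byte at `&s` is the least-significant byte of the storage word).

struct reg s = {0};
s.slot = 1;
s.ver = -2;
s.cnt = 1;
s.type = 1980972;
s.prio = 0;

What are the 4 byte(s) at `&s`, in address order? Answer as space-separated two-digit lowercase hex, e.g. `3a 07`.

79 16 1d 0f

slot:2 = 1 → 0x1 << 0 → word 0x00000001
ver:4 = -2 → 0xe << 2 → word 0x00000039
cnt:1 = 1 → 0x1 << 6 → word 0x00000079
type:22 = 1980972 → 0x1e3a2c << 7 → word 0x0f1d1679
prio:3 = 0 → 0x0 << 29 → word 0x0f1d1679
word = 0x0f1d1679 → little-endian bytes:
  [0]=0x79  [1]=0x16  [2]=0x1d  [3]=0x0f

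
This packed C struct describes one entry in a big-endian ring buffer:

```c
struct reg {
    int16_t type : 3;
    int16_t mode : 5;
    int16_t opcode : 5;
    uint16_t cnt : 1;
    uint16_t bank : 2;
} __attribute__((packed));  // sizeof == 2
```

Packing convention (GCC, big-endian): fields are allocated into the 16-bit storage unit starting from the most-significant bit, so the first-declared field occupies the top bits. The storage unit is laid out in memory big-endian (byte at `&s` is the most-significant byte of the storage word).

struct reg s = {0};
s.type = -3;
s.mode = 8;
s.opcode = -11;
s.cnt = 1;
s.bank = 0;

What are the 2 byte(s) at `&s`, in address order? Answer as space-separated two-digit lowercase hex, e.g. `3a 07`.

[13+:3] type=-3 & 0x7 = 0x5; word=0xa000
[8+:5] mode=8 & 0x1f = 0x8; word=0xa800
[3+:5] opcode=-11 & 0x1f = 0x15; word=0xa8a8
[2+:1] cnt=1 & 0x1 = 0x1; word=0xa8ac
[0+:2] bank=0 & 0x3 = 0x0; word=0xa8ac
word = 0xa8ac → big-endian bytes:
  [0]=0xa8  [1]=0xac

a8 ac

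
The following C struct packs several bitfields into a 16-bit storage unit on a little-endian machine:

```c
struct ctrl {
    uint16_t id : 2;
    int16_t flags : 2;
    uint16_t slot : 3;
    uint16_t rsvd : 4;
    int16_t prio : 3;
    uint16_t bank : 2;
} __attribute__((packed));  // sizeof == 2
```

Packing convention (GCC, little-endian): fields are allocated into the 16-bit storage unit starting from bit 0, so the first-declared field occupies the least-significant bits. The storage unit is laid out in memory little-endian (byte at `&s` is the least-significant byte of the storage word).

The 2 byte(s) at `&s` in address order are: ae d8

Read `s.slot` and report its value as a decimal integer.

2

[0]=0xae [1]=0xd8 (little-endian) → word 0xd8ae
id:2 @ bit 0 → (0xd8ae>>0)&0x3 = 0x2
flags:2 @ bit 2 → (0xd8ae>>2)&0x3 = 0x3
slot:3 @ bit 4 → (0xd8ae>>4)&0x7 = 0x2  ←
rsvd:4 @ bit 7 → (0xd8ae>>7)&0xf = 0x1
prio:3 @ bit 11 → (0xd8ae>>11)&0x7 = 0x3
bank:2 @ bit 14 → (0xd8ae>>14)&0x3 = 0x3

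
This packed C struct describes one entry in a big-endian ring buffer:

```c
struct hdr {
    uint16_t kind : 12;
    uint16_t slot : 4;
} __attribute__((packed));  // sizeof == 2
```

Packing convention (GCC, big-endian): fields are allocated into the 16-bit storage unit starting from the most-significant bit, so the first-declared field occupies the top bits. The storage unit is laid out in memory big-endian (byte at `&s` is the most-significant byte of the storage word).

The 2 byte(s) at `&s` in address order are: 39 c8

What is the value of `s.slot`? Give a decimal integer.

8

[0]=0x39 [1]=0xc8 (big-endian) → word 0x39c8
kind:12 @ bit 4 → (0x39c8>>4)&0xfff = 0x39c
slot:4 @ bit 0 → (0x39c8>>0)&0xf = 0x8  ←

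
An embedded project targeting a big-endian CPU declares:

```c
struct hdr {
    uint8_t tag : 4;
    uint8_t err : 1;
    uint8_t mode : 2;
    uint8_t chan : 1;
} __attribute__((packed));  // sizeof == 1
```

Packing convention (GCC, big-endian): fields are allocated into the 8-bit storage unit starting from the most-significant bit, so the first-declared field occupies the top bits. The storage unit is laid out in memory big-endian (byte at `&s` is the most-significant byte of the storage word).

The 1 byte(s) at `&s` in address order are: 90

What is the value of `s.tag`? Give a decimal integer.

[0]=0x90 (big-endian) → word 0x90
tag:4 @ bit 4 → (0x90>>4)&0xf = 0x9  ←
err:1 @ bit 3 → (0x90>>3)&0x1 = 0x0
mode:2 @ bit 1 → (0x90>>1)&0x3 = 0x0
chan:1 @ bit 0 → (0x90>>0)&0x1 = 0x0

9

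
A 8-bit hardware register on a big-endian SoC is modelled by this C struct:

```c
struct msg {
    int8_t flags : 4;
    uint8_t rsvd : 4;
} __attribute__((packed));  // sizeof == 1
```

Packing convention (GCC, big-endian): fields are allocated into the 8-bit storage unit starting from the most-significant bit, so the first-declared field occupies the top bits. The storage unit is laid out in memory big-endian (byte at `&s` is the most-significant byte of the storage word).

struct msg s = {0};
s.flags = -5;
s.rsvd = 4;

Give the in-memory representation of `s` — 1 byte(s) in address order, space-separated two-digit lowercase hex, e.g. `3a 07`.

flags (4b) val=-5 bits=0xb at bit 4: 0xb0
rsvd (4b) val=4 bits=0x4 at bit 0: 0xb4
word = 0xb4 → big-endian bytes:
  [0]=0xb4

b4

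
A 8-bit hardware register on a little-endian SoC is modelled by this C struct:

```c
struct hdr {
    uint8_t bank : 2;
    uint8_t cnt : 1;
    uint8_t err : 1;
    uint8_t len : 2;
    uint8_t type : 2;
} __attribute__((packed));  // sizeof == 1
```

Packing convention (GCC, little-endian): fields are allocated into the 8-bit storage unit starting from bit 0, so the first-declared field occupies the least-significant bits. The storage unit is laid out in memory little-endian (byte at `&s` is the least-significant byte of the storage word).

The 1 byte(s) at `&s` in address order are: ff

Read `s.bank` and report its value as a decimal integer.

3

[0]=0xff (little-endian) → word 0xff
bank:2 @ bit 0 → (0xff>>0)&0x3 = 0x3  ←
cnt:1 @ bit 2 → (0xff>>2)&0x1 = 0x1
err:1 @ bit 3 → (0xff>>3)&0x1 = 0x1
len:2 @ bit 4 → (0xff>>4)&0x3 = 0x3
type:2 @ bit 6 → (0xff>>6)&0x3 = 0x3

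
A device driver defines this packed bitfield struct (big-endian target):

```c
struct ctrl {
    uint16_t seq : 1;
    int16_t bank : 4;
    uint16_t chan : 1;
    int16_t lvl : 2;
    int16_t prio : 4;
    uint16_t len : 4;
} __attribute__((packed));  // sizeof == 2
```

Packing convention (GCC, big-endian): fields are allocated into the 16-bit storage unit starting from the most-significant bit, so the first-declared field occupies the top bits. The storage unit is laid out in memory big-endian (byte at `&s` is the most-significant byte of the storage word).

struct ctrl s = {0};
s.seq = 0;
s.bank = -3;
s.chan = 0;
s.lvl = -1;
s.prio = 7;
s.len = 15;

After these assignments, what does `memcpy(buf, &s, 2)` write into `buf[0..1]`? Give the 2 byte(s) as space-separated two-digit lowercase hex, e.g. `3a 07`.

6b 7f

seq (1b) val=0 bits=0x0 at bit 15: 0x0000
bank (4b) val=-3 bits=0xd at bit 11: 0x6800
chan (1b) val=0 bits=0x0 at bit 10: 0x6800
lvl (2b) val=-1 bits=0x3 at bit 8: 0x6b00
prio (4b) val=7 bits=0x7 at bit 4: 0x6b70
len (4b) val=15 bits=0xf at bit 0: 0x6b7f
word = 0x6b7f → big-endian bytes:
  [0]=0x6b  [1]=0x7f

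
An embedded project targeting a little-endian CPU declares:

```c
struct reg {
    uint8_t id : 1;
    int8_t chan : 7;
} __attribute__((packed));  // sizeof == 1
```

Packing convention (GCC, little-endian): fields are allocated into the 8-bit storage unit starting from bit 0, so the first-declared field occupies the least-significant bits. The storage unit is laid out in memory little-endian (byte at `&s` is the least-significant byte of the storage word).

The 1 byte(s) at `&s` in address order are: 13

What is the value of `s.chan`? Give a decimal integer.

[0]=0x13 (little-endian) → word 0x13
id:1 @ bit 0 → (0x13>>0)&0x1 = 0x1
chan:7 @ bit 1 → (0x13>>1)&0x7f = 0x9  ←
chan signed 7b, MSB=0: value = 9

9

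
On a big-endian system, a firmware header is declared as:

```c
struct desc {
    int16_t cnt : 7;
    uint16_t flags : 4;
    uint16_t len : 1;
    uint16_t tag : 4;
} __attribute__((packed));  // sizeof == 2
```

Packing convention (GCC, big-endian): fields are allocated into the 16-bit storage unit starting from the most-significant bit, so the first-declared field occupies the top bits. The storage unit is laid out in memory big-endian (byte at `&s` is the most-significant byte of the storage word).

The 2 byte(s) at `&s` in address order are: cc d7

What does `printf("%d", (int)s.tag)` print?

[0]=0xcc [1]=0xd7 (big-endian) → word 0xccd7
cnt:7 @ bit 9 → (0xccd7>>9)&0x7f = 0x66
flags:4 @ bit 5 → (0xccd7>>5)&0xf = 0x6
len:1 @ bit 4 → (0xccd7>>4)&0x1 = 0x1
tag:4 @ bit 0 → (0xccd7>>0)&0xf = 0x7  ←

7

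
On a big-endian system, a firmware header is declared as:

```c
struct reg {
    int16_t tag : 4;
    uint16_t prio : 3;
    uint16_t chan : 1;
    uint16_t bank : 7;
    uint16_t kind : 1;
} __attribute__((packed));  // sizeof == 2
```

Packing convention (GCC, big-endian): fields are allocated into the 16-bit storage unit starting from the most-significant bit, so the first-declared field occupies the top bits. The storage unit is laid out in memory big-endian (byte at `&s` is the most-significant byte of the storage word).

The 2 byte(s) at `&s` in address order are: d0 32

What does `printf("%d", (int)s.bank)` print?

25

[0]=0xd0 [1]=0x32 (big-endian) → word 0xd032
tag:4 @ bit 12 → (0xd032>>12)&0xf = 0xd
prio:3 @ bit 9 → (0xd032>>9)&0x7 = 0x0
chan:1 @ bit 8 → (0xd032>>8)&0x1 = 0x0
bank:7 @ bit 1 → (0xd032>>1)&0x7f = 0x19  ←
kind:1 @ bit 0 → (0xd032>>0)&0x1 = 0x0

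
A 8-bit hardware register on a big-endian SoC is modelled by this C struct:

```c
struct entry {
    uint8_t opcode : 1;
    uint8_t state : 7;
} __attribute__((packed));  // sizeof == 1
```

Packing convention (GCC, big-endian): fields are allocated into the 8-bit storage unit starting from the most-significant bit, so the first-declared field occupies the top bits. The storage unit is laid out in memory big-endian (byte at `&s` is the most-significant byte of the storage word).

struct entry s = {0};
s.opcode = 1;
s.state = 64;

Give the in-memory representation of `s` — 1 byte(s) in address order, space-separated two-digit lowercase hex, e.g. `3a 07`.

c0

opcode:1 = 1 → 0x1 << 7 → word 0x80
state:7 = 64 → 0x40 << 0 → word 0xc0
word = 0xc0 → big-endian bytes:
  [0]=0xc0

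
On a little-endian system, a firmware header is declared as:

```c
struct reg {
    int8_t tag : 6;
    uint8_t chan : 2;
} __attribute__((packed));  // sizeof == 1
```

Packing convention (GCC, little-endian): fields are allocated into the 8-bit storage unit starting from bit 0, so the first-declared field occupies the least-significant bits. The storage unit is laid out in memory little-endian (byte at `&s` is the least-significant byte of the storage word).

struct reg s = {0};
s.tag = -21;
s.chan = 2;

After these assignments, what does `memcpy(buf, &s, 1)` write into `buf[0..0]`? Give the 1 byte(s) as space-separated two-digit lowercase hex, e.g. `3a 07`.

ab

[0+:6] tag=-21 & 0x3f = 0x2b; word=0x2b
[6+:2] chan=2 & 0x3 = 0x2; word=0xab
word = 0xab → little-endian bytes:
  [0]=0xab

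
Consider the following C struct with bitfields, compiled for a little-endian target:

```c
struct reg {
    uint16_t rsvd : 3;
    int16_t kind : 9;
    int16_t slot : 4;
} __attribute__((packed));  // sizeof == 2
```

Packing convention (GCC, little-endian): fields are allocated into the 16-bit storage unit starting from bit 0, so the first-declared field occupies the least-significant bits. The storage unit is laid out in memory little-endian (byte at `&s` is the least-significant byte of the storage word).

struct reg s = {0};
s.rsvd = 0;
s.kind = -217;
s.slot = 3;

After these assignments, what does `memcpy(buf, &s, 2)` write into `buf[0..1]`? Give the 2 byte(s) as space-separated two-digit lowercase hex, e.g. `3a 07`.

rsvd (3b) val=0 bits=0x0 at bit 0: 0x0000
kind (9b) val=-217 bits=0x127 at bit 3: 0x0938
slot (4b) val=3 bits=0x3 at bit 12: 0x3938
word = 0x3938 → little-endian bytes:
  [0]=0x38  [1]=0x39

38 39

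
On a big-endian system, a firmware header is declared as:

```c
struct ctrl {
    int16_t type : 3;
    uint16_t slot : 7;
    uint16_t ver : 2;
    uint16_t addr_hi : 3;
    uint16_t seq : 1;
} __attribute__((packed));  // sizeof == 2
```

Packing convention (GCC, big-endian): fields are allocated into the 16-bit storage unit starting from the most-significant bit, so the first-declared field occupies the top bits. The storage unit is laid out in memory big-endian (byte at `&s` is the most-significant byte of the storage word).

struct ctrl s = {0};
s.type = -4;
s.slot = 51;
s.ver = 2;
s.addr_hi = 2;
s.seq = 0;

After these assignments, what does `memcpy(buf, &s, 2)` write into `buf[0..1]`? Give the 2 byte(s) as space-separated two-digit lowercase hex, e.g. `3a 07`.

[13+:3] type=-4 & 0x7 = 0x4; word=0x8000
[6+:7] slot=51 & 0x7f = 0x33; word=0x8cc0
[4+:2] ver=2 & 0x3 = 0x2; word=0x8ce0
[1+:3] addr_hi=2 & 0x7 = 0x2; word=0x8ce4
[0+:1] seq=0 & 0x1 = 0x0; word=0x8ce4
word = 0x8ce4 → big-endian bytes:
  [0]=0x8c  [1]=0xe4

8c e4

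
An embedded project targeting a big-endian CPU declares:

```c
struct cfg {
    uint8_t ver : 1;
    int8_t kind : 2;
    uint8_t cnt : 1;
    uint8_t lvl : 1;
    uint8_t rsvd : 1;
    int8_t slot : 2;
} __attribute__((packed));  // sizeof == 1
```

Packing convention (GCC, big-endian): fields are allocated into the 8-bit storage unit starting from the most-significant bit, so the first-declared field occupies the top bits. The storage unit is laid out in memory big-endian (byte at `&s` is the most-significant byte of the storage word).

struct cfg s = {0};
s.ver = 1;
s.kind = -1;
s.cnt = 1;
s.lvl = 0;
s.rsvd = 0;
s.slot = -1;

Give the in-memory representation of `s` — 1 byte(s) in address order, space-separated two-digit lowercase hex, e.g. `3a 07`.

f3

ver (1b) val=1 bits=0x1 at bit 7: 0x80
kind (2b) val=-1 bits=0x3 at bit 5: 0xe0
cnt (1b) val=1 bits=0x1 at bit 4: 0xf0
lvl (1b) val=0 bits=0x0 at bit 3: 0xf0
rsvd (1b) val=0 bits=0x0 at bit 2: 0xf0
slot (2b) val=-1 bits=0x3 at bit 0: 0xf3
word = 0xf3 → big-endian bytes:
  [0]=0xf3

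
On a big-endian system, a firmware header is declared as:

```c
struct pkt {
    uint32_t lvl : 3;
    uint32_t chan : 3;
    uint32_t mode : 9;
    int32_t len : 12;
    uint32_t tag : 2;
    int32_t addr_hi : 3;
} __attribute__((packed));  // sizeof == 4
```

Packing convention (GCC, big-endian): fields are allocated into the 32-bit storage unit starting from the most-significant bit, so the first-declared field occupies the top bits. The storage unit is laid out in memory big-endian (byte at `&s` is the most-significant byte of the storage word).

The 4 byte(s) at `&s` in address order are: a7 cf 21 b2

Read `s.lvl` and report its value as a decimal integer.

[0]=0xa7 [1]=0xcf [2]=0x21 [3]=0xb2 (big-endian) → word 0xa7cf21b2
lvl [29+:3] = (word>>29) & 0x7 = 5  ←
chan [26+:3] = (word>>26) & 0x7 = 1
mode [17+:9] = (word>>17) & 0x1ff = 487
len [5+:12] = (word>>5) & 0xfff = 2317
tag [3+:2] = (word>>3) & 0x3 = 2
addr_hi [0+:3] = (word>>0) & 0x7 = 2

5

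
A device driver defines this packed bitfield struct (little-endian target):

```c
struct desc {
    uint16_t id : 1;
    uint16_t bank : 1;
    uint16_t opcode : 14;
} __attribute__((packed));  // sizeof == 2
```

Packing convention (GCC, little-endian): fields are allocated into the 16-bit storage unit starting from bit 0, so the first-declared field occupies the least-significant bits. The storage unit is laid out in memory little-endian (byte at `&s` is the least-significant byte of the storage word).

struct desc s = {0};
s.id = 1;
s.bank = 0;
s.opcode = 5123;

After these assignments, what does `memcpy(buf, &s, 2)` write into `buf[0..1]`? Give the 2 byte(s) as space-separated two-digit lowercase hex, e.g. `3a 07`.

id (1b) val=1 bits=0x1 at bit 0: 0x0001
bank (1b) val=0 bits=0x0 at bit 1: 0x0001
opcode (14b) val=5123 bits=0x1403 at bit 2: 0x500d
word = 0x500d → little-endian bytes:
  [0]=0x0d  [1]=0x50

0d 50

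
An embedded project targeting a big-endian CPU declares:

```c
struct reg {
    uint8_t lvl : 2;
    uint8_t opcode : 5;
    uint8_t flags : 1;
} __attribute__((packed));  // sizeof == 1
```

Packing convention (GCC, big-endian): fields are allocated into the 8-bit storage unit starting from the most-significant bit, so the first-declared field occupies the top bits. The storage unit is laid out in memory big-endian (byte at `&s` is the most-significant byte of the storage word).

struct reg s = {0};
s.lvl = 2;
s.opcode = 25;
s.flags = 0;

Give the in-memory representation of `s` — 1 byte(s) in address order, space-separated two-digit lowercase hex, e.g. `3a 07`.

b2

lvl (2b) val=2 bits=0x2 at bit 6: 0x80
opcode (5b) val=25 bits=0x19 at bit 1: 0xb2
flags (1b) val=0 bits=0x0 at bit 0: 0xb2
word = 0xb2 → big-endian bytes:
  [0]=0xb2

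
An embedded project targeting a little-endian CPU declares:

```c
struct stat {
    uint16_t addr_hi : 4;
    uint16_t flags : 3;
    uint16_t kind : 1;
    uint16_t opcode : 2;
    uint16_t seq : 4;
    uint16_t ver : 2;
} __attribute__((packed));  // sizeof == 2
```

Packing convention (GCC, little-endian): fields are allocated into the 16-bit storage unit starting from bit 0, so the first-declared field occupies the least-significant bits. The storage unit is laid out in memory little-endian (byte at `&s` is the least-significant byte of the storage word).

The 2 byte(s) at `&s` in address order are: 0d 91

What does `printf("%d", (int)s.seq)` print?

4

[0]=0x0d [1]=0x91 (little-endian) → word 0x910d
addr_hi:4 @ bit 0 → (0x910d>>0)&0xf = 0xd
flags:3 @ bit 4 → (0x910d>>4)&0x7 = 0x0
kind:1 @ bit 7 → (0x910d>>7)&0x1 = 0x0
opcode:2 @ bit 8 → (0x910d>>8)&0x3 = 0x1
seq:4 @ bit 10 → (0x910d>>10)&0xf = 0x4  ←
ver:2 @ bit 14 → (0x910d>>14)&0x3 = 0x2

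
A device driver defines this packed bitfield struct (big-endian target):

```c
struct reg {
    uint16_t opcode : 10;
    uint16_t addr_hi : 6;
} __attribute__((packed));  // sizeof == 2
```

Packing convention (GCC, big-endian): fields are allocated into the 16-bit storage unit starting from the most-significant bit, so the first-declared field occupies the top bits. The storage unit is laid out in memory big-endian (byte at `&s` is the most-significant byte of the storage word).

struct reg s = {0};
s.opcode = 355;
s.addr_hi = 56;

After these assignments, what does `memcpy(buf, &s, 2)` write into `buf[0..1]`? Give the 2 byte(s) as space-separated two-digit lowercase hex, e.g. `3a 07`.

[6+:10] opcode=355 & 0x3ff = 0x163; word=0x58c0
[0+:6] addr_hi=56 & 0x3f = 0x38; word=0x58f8
word = 0x58f8 → big-endian bytes:
  [0]=0x58  [1]=0xf8

58 f8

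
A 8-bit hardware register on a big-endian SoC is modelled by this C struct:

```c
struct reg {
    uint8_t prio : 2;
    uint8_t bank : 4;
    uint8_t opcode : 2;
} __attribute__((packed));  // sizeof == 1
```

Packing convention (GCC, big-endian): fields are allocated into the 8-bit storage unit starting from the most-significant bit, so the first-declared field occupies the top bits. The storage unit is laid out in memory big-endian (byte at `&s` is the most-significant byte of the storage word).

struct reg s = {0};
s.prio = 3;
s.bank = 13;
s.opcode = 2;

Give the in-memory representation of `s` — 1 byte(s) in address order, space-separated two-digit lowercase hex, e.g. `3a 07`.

[6+:2] prio=3 & 0x3 = 0x3; word=0xc0
[2+:4] bank=13 & 0xf = 0xd; word=0xf4
[0+:2] opcode=2 & 0x3 = 0x2; word=0xf6
word = 0xf6 → big-endian bytes:
  [0]=0xf6

f6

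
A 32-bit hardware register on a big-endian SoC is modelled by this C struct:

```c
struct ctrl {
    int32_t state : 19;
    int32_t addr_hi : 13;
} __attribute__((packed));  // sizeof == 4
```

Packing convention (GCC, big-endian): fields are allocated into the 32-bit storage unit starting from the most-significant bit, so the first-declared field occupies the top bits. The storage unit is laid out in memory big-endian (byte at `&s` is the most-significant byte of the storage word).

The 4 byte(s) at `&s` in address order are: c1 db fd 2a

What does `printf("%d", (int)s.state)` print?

[0]=0xc1 [1]=0xdb [2]=0xfd [3]=0x2a (big-endian) → word 0xc1dbfd2a
state [13+:19] = (word>>13) & 0x7ffff = 397023  ←
addr_hi [0+:13] = (word>>0) & 0x1fff = 7466
state signed 19b, MSB=1: 397023 - 524288 = -127265

-127265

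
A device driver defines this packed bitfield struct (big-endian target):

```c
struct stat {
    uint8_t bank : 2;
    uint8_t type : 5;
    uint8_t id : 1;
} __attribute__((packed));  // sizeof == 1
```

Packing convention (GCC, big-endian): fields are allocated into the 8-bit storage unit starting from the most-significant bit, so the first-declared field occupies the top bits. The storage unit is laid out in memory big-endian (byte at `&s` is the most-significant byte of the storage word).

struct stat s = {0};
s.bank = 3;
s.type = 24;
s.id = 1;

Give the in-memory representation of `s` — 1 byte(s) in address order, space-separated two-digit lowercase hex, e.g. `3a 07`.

f1

[6+:2] bank=3 & 0x3 = 0x3; word=0xc0
[1+:5] type=24 & 0x1f = 0x18; word=0xf0
[0+:1] id=1 & 0x1 = 0x1; word=0xf1
word = 0xf1 → big-endian bytes:
  [0]=0xf1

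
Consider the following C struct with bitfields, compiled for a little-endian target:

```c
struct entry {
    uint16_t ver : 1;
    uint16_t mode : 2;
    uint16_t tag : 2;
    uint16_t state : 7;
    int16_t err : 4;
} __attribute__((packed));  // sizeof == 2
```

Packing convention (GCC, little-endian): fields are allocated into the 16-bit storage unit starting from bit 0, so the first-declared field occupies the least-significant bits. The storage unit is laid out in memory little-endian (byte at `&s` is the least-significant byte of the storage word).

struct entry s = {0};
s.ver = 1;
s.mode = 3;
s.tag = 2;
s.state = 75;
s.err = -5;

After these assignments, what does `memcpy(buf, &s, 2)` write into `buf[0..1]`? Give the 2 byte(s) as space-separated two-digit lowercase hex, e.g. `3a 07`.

ver:1 = 1 → 0x1 << 0 → word 0x0001
mode:2 = 3 → 0x3 << 1 → word 0x0007
tag:2 = 2 → 0x2 << 3 → word 0x0017
state:7 = 75 → 0x4b << 5 → word 0x0977
err:4 = -5 → 0xb << 12 → word 0xb977
word = 0xb977 → little-endian bytes:
  [0]=0x77  [1]=0xb9

77 b9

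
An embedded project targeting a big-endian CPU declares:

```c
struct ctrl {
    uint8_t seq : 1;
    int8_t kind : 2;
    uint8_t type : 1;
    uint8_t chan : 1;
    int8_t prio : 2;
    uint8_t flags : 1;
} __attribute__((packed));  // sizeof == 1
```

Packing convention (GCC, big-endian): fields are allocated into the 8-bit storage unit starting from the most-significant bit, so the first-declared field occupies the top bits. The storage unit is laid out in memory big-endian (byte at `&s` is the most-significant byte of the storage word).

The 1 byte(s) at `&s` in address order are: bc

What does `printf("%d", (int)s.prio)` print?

[0]=0xbc (big-endian) → word 0xbc
seq:1 @ bit 7 → (0xbc>>7)&0x1 = 0x1
kind:2 @ bit 5 → (0xbc>>5)&0x3 = 0x1
type:1 @ bit 4 → (0xbc>>4)&0x1 = 0x1
chan:1 @ bit 3 → (0xbc>>3)&0x1 = 0x1
prio:2 @ bit 1 → (0xbc>>1)&0x3 = 0x2  ←
flags:1 @ bit 0 → (0xbc>>0)&0x1 = 0x0
prio signed 2b, MSB=1: 2 - 4 = -2

-2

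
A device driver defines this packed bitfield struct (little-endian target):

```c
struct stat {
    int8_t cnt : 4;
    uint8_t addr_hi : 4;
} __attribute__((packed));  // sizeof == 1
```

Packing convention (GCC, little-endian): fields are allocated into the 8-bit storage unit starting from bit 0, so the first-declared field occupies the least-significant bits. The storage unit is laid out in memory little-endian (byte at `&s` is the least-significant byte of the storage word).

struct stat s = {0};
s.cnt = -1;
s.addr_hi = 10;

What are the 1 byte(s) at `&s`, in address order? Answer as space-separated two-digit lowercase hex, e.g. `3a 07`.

af

cnt (4b) val=-1 bits=0xf at bit 0: 0x0f
addr_hi (4b) val=10 bits=0xa at bit 4: 0xaf
word = 0xaf → little-endian bytes:
  [0]=0xaf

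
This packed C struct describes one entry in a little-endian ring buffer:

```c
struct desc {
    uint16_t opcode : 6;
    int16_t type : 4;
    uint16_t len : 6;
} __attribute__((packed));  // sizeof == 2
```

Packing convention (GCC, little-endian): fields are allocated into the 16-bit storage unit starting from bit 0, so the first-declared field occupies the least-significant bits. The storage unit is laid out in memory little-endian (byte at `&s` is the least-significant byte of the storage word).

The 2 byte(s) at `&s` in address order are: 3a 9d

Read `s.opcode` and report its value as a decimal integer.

58

[0]=0x3a [1]=0x9d (little-endian) → word 0x9d3a
opcode [0+:6] = (word>>0) & 0x3f = 58  ←
type [6+:4] = (word>>6) & 0xf = 4
len [10+:6] = (word>>10) & 0x3f = 39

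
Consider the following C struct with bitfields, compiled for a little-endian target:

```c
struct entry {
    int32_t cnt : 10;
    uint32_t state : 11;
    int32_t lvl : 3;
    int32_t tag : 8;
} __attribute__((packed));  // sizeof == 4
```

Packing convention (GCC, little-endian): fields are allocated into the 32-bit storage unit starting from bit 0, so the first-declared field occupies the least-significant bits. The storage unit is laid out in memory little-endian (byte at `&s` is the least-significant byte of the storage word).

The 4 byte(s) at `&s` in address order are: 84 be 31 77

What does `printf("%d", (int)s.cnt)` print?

-380

[0]=0x84 [1]=0xbe [2]=0x31 [3]=0x77 (little-endian) → word 0x7731be84
cnt [0+:10] = (word>>0) & 0x3ff = 644  ←
state [10+:11] = (word>>10) & 0x7ff = 1135
lvl [21+:3] = (word>>21) & 0x7 = 1
tag [24+:8] = (word>>24) & 0xff = 119
cnt signed 10b, MSB=1: 644 - 1024 = -380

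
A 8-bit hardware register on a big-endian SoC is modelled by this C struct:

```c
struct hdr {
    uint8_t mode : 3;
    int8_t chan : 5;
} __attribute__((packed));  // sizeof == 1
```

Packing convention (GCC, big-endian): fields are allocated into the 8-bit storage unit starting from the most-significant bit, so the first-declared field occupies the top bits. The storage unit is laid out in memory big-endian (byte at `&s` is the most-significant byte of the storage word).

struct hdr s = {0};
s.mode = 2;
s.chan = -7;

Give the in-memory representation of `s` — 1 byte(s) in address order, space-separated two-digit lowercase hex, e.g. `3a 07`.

59

[5+:3] mode=2 & 0x7 = 0x2; word=0x40
[0+:5] chan=-7 & 0x1f = 0x19; word=0x59
word = 0x59 → big-endian bytes:
  [0]=0x59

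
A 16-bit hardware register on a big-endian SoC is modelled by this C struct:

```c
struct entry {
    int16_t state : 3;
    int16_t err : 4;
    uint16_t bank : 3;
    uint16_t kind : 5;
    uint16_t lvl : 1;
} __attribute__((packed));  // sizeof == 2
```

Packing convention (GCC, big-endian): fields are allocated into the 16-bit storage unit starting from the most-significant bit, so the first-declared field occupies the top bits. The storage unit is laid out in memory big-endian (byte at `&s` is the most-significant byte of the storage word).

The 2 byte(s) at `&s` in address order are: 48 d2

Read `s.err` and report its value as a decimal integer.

4

[0]=0x48 [1]=0xd2 (big-endian) → word 0x48d2
state:3 @ bit 13 → (0x48d2>>13)&0x7 = 0x2
err:4 @ bit 9 → (0x48d2>>9)&0xf = 0x4  ←
bank:3 @ bit 6 → (0x48d2>>6)&0x7 = 0x3
kind:5 @ bit 1 → (0x48d2>>1)&0x1f = 0x9
lvl:1 @ bit 0 → (0x48d2>>0)&0x1 = 0x0
err signed 4b, MSB=0: value = 4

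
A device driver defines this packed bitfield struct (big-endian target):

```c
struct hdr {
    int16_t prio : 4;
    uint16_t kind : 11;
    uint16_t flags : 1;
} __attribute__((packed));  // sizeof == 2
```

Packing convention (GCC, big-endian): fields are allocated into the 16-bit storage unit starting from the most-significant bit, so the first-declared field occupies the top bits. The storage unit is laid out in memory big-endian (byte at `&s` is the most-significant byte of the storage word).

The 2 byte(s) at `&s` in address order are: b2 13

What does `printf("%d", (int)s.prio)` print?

[0]=0xb2 [1]=0x13 (big-endian) → word 0xb213
prio:4 @ bit 12 → (0xb213>>12)&0xf = 0xb  ←
kind:11 @ bit 1 → (0xb213>>1)&0x7ff = 0x109
flags:1 @ bit 0 → (0xb213>>0)&0x1 = 0x1
prio signed 4b, MSB=1: 11 - 16 = -5

-5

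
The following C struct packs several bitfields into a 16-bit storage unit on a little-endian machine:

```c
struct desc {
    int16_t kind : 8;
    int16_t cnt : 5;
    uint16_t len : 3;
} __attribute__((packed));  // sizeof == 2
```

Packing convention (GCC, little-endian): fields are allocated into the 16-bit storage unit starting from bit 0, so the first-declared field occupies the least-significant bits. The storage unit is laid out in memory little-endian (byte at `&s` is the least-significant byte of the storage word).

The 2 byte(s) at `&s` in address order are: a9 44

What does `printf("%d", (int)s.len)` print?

[0]=0xa9 [1]=0x44 (little-endian) → word 0x44a9
kind [0+:8] = (word>>0) & 0xff = 169
cnt [8+:5] = (word>>8) & 0x1f = 4
len [13+:3] = (word>>13) & 0x7 = 2  ←

2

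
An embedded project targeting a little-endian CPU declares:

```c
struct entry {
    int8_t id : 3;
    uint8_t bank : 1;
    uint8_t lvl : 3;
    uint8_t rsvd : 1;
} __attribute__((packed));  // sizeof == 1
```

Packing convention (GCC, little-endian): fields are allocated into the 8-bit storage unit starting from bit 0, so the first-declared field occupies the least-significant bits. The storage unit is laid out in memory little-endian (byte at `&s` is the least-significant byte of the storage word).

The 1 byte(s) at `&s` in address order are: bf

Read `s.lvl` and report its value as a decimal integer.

3

[0]=0xbf (little-endian) → word 0xbf
id:3 @ bit 0 → (0xbf>>0)&0x7 = 0x7
bank:1 @ bit 3 → (0xbf>>3)&0x1 = 0x1
lvl:3 @ bit 4 → (0xbf>>4)&0x7 = 0x3  ←
rsvd:1 @ bit 7 → (0xbf>>7)&0x1 = 0x1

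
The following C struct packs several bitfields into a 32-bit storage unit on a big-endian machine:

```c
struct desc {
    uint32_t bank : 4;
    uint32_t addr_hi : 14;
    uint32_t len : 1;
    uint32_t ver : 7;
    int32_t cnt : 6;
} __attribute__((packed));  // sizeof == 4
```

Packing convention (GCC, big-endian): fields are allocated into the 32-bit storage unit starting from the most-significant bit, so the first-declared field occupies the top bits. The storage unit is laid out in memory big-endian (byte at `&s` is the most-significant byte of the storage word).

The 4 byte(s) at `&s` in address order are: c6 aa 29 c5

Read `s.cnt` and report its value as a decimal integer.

5

[0]=0xc6 [1]=0xaa [2]=0x29 [3]=0xc5 (big-endian) → word 0xc6aa29c5
bank [28+:4] = (word>>28) & 0xf = 12
addr_hi [14+:14] = (word>>14) & 0x3fff = 6824
len [13+:1] = (word>>13) & 0x1 = 1
ver [6+:7] = (word>>6) & 0x7f = 39
cnt [0+:6] = (word>>0) & 0x3f = 5  ←
cnt signed 6b, MSB=0: value = 5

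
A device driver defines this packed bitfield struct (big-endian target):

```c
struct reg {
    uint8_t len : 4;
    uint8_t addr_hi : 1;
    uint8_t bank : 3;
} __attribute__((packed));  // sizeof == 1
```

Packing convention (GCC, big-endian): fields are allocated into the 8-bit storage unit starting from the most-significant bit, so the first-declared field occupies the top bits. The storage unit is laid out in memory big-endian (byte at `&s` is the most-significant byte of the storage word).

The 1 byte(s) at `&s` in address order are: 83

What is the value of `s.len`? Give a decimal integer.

[0]=0x83 (big-endian) → word 0x83
len:4 @ bit 4 → (0x83>>4)&0xf = 0x8  ←
addr_hi:1 @ bit 3 → (0x83>>3)&0x1 = 0x0
bank:3 @ bit 0 → (0x83>>0)&0x7 = 0x3

8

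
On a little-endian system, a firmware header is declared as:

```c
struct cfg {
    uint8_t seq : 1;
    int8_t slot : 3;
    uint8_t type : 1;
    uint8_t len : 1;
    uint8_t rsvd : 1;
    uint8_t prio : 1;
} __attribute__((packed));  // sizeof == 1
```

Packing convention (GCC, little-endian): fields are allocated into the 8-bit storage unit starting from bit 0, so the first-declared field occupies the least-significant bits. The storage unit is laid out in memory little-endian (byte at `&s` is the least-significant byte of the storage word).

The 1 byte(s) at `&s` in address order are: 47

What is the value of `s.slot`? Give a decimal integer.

[0]=0x47 (little-endian) → word 0x47
seq [0+:1] = (word>>0) & 0x1 = 1
slot [1+:3] = (word>>1) & 0x7 = 3  ←
type [4+:1] = (word>>4) & 0x1 = 0
len [5+:1] = (word>>5) & 0x1 = 0
rsvd [6+:1] = (word>>6) & 0x1 = 1
prio [7+:1] = (word>>7) & 0x1 = 0
slot signed 3b, MSB=0: value = 3

3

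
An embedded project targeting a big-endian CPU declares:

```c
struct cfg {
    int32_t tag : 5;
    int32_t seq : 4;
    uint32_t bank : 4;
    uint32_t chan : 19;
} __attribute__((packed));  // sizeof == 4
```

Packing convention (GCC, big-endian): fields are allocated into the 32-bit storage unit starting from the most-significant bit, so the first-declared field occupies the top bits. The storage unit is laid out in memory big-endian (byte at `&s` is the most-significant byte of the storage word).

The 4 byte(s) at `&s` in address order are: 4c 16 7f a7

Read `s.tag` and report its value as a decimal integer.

[0]=0x4c [1]=0x16 [2]=0x7f [3]=0xa7 (big-endian) → word 0x4c167fa7
tag [27+:5] = (word>>27) & 0x1f = 9  ←
seq [23+:4] = (word>>23) & 0xf = 8
bank [19+:4] = (word>>19) & 0xf = 2
chan [0+:19] = (word>>0) & 0x7ffff = 425895
tag signed 5b, MSB=0: value = 9

9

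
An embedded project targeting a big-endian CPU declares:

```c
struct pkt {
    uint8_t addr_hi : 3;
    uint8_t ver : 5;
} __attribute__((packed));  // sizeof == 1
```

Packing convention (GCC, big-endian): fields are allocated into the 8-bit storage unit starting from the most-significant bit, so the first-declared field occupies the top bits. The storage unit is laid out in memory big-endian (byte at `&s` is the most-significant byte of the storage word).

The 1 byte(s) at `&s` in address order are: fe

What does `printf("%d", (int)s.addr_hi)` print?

[0]=0xfe (big-endian) → word 0xfe
addr_hi:3 @ bit 5 → (0xfe>>5)&0x7 = 0x7  ←
ver:5 @ bit 0 → (0xfe>>0)&0x1f = 0x1e

7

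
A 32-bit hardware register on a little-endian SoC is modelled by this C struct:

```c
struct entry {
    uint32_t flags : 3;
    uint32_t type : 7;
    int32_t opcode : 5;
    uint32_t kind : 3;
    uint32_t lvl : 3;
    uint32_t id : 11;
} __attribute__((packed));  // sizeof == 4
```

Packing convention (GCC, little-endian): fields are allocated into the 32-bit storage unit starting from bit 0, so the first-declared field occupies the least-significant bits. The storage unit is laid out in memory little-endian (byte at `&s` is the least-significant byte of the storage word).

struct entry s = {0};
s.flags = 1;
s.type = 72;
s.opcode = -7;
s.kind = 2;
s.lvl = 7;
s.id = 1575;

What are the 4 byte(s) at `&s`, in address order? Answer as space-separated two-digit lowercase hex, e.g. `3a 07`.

41 66 fd c4

[0+:3] flags=1 & 0x7 = 0x1; word=0x00000001
[3+:7] type=72 & 0x7f = 0x48; word=0x00000241
[10+:5] opcode=-7 & 0x1f = 0x19; word=0x00006641
[15+:3] kind=2 & 0x7 = 0x2; word=0x00016641
[18+:3] lvl=7 & 0x7 = 0x7; word=0x001d6641
[21+:11] id=1575 & 0x7ff = 0x627; word=0xc4fd6641
word = 0xc4fd6641 → little-endian bytes:
  [0]=0x41  [1]=0x66  [2]=0xfd  [3]=0xc4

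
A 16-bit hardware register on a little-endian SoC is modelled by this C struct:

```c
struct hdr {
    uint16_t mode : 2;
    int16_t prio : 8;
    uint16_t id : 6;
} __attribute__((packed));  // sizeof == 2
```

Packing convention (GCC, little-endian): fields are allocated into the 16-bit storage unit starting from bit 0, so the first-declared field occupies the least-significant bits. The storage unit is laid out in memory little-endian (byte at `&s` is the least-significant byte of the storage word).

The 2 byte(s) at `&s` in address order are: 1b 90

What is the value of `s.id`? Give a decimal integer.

[0]=0x1b [1]=0x90 (little-endian) → word 0x901b
mode:2 @ bit 0 → (0x901b>>0)&0x3 = 0x3
prio:8 @ bit 2 → (0x901b>>2)&0xff = 0x6
id:6 @ bit 10 → (0x901b>>10)&0x3f = 0x24  ←

36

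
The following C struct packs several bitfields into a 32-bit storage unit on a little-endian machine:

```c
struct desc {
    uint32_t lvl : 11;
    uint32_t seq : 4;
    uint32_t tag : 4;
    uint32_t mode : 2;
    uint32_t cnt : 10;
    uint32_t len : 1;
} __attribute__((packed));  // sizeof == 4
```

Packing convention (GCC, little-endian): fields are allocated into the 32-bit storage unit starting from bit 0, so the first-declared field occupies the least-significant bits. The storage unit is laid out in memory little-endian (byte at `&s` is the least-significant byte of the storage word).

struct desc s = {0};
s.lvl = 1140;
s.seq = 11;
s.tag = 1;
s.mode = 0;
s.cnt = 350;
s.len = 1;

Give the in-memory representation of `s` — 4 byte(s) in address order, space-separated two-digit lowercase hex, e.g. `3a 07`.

[0+:11] lvl=1140 & 0x7ff = 0x474; word=0x00000474
[11+:4] seq=11 & 0xf = 0xb; word=0x00005c74
[15+:4] tag=1 & 0xf = 0x1; word=0x0000dc74
[19+:2] mode=0 & 0x3 = 0x0; word=0x0000dc74
[21+:10] cnt=350 & 0x3ff = 0x15e; word=0x2bc0dc74
[31+:1] len=1 & 0x1 = 0x1; word=0xabc0dc74
word = 0xabc0dc74 → little-endian bytes:
  [0]=0x74  [1]=0xdc  [2]=0xc0  [3]=0xab

74 dc c0 ab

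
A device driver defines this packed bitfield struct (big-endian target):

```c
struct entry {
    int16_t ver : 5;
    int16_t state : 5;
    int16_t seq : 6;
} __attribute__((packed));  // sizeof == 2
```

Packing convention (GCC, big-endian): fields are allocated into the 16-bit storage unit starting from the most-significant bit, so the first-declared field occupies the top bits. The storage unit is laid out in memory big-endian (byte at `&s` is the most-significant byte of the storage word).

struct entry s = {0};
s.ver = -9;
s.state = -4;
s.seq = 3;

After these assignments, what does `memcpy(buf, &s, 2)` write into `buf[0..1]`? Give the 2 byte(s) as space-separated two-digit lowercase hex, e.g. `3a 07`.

bf 03

ver (5b) val=-9 bits=0x17 at bit 11: 0xb800
state (5b) val=-4 bits=0x1c at bit 6: 0xbf00
seq (6b) val=3 bits=0x3 at bit 0: 0xbf03
word = 0xbf03 → big-endian bytes:
  [0]=0xbf  [1]=0x03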